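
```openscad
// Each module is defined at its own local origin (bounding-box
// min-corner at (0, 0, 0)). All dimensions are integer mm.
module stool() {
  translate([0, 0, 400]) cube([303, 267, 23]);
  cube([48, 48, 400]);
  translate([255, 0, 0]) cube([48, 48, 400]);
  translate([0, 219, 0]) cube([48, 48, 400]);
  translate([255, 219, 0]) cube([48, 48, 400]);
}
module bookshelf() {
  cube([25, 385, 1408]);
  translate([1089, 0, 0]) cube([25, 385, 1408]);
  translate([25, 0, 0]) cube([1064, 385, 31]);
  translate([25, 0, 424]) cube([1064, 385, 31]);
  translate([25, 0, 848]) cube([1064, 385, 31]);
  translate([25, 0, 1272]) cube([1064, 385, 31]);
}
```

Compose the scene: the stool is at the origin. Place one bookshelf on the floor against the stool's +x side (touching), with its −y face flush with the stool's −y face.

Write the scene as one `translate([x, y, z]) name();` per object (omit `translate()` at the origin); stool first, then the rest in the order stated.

stool();
translate([303, 0, 0]) bookshelf();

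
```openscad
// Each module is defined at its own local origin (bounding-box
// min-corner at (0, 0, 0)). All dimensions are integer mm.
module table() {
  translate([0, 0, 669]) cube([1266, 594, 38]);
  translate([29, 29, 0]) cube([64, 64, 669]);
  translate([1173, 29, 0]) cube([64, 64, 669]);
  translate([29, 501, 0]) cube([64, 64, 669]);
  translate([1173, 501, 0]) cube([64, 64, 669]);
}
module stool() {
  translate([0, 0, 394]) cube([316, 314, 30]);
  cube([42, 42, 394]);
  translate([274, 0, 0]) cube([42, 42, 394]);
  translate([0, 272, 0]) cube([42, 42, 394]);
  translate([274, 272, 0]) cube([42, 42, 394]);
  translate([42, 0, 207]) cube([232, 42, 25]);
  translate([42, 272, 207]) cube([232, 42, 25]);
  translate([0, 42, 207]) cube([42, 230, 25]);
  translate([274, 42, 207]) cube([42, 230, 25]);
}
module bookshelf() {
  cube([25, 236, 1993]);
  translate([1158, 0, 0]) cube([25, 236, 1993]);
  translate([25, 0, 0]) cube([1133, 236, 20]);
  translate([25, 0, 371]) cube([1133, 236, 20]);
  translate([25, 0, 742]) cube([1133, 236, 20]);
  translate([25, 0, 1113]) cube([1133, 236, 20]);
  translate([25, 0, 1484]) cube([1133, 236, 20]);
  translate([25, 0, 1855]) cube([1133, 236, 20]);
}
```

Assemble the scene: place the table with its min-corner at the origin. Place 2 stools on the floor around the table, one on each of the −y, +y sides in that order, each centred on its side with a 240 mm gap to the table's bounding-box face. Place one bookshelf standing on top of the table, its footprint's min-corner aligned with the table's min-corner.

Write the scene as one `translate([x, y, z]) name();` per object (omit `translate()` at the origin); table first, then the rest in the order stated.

table();
translate([475, -554, 0]) stool();
translate([475, 834, 0]) stool();
translate([0, 0, 707]) bookshelf();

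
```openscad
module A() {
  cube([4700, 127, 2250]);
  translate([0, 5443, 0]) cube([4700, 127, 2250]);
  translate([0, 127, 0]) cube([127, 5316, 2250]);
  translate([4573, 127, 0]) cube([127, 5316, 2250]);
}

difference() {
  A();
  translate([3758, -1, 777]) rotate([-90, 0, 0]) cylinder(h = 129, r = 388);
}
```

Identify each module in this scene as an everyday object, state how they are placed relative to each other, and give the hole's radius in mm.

A is a house frame. The house frame has a circular hole through its front wall. The hole's radius is 388 mm.

The subtracted cylinder has r = 388 mm.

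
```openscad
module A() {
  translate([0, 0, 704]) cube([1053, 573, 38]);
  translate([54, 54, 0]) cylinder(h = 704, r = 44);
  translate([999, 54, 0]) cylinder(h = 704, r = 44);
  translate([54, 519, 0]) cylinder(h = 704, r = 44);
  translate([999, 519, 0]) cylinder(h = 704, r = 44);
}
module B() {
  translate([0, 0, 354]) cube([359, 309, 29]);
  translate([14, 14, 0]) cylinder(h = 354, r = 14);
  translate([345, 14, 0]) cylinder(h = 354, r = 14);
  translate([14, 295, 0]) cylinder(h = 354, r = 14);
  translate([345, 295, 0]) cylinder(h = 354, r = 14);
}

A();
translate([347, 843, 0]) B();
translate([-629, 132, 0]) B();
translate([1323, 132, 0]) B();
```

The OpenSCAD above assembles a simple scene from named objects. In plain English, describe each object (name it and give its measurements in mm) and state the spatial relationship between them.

A is a table: top 1053 mm (x) × 573 mm (y), 38 mm thick, upper face at z = 742 mm, on four round legs of 88 mm diameter, each leg's bounding box inset 10 mm from the nearest pair of top edges, running from z = 0 to the bottom of the top.

B is a four-legged stool. The seat is a 359×309×29 mm slab whose top surface is at z = 383 mm; four round legs, each 28 mm in diameter, run from the floor (z = 0) to the underside of the seat, each leg's axis is inset half a diameter from the nearest pair of seat edges (so the leg's bounding box is flush with the corner).

Three stools sit around the table at the +y, −x, +x sides.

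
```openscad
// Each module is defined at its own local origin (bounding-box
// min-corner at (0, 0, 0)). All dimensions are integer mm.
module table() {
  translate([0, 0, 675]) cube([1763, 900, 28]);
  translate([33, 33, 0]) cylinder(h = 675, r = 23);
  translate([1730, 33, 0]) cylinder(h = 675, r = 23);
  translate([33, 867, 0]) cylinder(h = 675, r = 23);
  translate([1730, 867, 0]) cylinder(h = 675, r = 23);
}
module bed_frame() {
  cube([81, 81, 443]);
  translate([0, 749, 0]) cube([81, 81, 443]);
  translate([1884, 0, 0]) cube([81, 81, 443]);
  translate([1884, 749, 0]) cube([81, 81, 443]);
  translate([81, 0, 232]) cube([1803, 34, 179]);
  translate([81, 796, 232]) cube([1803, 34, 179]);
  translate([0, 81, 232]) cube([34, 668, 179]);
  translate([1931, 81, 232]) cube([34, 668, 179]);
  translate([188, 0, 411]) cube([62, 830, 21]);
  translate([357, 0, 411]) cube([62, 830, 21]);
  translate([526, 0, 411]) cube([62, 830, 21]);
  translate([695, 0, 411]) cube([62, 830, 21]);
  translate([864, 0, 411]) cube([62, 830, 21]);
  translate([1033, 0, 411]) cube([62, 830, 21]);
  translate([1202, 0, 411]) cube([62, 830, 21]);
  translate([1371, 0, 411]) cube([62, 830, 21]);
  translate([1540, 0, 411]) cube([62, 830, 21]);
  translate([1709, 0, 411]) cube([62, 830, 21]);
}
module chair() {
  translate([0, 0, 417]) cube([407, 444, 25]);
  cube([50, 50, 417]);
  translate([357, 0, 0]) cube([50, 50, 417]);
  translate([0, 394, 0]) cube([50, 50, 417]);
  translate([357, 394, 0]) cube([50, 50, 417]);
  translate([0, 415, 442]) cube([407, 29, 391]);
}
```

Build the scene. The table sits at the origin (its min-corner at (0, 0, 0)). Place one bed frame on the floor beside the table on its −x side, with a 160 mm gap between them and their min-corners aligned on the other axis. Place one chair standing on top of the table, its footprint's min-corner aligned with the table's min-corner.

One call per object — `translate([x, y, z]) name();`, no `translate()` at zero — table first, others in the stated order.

table();
translate([-2125, 0, 0]) bed_frame();
translate([0, 0, 703]) chair();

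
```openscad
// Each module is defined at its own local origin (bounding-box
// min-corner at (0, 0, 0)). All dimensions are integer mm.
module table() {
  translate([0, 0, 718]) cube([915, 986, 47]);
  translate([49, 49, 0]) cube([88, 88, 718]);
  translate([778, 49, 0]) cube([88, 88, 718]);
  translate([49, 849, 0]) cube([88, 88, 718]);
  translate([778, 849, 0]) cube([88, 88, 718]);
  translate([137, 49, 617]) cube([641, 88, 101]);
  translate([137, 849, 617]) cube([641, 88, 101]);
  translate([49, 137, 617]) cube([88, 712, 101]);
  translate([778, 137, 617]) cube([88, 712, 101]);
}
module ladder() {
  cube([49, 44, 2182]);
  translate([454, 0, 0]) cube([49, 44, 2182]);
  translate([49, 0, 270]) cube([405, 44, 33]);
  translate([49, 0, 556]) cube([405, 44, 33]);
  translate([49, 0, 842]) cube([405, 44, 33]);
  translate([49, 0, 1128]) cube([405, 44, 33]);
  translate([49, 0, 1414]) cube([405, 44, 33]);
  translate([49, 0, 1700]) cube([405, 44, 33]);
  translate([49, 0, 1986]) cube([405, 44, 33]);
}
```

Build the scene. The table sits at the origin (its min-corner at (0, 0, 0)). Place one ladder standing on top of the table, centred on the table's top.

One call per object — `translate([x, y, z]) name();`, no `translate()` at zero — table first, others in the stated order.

table();
translate([206, 471, 765]) ladder();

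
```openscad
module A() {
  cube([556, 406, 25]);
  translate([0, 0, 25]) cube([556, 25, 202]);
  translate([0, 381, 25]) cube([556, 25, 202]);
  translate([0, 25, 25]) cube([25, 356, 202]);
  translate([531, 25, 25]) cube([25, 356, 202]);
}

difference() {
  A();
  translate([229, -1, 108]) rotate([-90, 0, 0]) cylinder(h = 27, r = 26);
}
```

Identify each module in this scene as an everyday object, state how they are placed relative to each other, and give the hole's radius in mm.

A is an open box. The open box has a circular hole through its front wall. The hole's radius is 26 mm.

The subtracted cylinder has r = 26 mm.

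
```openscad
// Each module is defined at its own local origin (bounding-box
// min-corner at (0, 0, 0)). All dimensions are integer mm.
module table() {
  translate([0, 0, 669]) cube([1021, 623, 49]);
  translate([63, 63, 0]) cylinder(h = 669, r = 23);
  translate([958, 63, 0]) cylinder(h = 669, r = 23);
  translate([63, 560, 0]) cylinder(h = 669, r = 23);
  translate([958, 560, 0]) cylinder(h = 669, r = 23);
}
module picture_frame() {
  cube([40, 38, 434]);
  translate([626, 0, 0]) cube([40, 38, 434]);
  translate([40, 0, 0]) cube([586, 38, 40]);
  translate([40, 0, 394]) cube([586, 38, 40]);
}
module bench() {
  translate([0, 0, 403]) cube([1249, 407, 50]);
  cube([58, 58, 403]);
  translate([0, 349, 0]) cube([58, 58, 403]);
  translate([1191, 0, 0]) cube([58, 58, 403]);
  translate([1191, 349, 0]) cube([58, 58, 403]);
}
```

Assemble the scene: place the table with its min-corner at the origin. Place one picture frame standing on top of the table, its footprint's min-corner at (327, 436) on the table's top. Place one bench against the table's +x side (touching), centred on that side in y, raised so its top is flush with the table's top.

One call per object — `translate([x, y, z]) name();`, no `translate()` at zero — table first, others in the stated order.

table();
translate([327, 436, 718]) picture_frame();
translate([1021, 108, 265]) bench();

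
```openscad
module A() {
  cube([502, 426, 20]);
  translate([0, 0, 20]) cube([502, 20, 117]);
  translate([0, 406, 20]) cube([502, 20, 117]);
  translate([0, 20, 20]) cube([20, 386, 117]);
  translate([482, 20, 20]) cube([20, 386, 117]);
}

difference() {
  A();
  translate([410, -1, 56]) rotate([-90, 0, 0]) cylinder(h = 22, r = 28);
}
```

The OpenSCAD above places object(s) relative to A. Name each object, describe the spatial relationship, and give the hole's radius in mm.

A is an open box. The open box has a circular hole through its front wall. The hole's radius is 28 mm.

The subtracted cylinder has r = 28 mm.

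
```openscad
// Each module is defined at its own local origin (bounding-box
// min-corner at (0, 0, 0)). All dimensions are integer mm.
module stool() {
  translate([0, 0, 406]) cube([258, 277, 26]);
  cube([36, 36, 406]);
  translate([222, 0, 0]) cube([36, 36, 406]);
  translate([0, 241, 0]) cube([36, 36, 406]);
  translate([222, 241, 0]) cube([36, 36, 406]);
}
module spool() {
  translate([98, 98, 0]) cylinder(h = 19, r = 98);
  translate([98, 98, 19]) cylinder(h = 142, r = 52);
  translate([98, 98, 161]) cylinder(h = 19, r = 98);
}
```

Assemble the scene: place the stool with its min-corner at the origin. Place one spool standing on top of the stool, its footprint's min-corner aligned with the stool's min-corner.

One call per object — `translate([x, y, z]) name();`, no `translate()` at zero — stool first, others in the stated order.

stool();
translate([0, 0, 432]) spool();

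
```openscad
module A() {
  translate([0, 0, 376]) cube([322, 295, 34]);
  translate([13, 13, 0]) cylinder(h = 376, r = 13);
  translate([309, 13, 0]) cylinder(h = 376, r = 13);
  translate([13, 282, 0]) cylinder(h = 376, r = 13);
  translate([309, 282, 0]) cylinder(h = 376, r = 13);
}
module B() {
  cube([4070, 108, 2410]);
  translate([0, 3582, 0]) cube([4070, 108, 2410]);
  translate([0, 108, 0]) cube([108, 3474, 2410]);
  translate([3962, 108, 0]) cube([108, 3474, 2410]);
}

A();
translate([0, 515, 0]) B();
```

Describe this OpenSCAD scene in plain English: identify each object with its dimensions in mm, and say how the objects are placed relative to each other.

A is a four-legged stool. The seat is 322×295 mm, 34 mm thick, top at z = 410 mm. It stands on four round legs, each 26 mm in diameter, from z = 0 to the seat underside, each leg's axis is inset half a diameter from the nearest pair of seat edges (so the leg's bounding box is flush with the corner).

B is the wall frame of a small rectangular building: four walls, each 2410 mm tall and 108 mm thick, enclosing a footprint 4070 mm (x) by 3690 mm (y) outside-to-outside, with no floor or roof. The front and back walls (the −y and +y sides) span the full width; the two side walls fit between them.

The house frame is on the floor beside the stool on its +y side.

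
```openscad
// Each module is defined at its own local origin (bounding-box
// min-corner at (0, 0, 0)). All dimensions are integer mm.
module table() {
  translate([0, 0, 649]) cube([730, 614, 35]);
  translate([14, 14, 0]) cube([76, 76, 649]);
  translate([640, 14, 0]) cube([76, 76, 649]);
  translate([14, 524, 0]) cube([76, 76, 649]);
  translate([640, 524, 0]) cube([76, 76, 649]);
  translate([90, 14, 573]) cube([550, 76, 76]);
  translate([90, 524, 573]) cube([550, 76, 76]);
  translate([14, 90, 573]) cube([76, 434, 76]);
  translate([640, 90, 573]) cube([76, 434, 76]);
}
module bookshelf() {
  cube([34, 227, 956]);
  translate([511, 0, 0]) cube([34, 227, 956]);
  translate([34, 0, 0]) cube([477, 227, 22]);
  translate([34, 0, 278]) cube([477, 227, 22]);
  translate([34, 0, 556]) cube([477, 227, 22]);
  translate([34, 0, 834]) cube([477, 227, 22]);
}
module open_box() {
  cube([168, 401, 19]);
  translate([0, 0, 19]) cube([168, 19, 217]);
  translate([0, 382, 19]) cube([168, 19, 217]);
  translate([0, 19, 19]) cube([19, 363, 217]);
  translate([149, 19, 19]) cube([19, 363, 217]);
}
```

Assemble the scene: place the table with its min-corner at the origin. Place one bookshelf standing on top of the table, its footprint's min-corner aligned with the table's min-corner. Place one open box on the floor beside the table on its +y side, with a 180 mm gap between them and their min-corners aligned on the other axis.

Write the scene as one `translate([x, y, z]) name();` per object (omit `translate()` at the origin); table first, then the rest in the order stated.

table();
translate([0, 0, 684]) bookshelf();
translate([0, 794, 0]) open_box();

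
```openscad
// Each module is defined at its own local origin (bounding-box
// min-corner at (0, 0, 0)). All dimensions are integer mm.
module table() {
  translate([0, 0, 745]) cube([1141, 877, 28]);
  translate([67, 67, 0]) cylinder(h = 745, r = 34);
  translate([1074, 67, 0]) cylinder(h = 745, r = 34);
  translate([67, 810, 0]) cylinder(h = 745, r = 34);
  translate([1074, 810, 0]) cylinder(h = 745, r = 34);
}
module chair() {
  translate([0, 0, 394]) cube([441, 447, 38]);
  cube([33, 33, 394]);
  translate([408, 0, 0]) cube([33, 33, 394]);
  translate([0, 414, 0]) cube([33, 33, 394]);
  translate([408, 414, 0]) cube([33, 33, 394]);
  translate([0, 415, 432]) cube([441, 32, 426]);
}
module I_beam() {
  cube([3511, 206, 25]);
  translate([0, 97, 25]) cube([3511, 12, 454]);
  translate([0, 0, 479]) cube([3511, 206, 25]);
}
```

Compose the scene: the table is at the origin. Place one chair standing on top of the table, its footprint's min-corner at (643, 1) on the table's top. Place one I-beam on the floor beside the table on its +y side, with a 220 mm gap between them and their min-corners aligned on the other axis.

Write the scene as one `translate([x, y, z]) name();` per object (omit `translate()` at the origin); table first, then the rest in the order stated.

table();
translate([643, 1, 773]) chair();
translate([0, 1097, 0]) I_beam();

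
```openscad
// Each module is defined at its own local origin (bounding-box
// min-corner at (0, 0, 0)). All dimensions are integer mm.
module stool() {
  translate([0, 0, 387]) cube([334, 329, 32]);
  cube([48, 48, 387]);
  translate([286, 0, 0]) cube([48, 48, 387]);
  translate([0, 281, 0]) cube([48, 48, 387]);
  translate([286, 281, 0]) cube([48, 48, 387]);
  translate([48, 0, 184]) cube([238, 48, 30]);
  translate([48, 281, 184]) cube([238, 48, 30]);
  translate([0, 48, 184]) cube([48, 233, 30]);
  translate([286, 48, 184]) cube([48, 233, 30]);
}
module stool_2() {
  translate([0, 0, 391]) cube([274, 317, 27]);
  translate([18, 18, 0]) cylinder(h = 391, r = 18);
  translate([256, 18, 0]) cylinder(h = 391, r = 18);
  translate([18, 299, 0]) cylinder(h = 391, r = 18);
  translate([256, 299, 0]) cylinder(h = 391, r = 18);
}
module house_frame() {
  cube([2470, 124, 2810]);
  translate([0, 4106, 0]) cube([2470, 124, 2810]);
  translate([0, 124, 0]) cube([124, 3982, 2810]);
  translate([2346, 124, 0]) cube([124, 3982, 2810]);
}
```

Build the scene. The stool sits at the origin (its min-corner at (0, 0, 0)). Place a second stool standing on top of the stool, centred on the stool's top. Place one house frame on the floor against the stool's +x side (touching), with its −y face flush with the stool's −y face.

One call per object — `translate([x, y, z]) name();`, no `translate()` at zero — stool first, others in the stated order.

stool();
translate([30, 6, 419]) stool_2();
translate([334, 0, 0]) house_frame();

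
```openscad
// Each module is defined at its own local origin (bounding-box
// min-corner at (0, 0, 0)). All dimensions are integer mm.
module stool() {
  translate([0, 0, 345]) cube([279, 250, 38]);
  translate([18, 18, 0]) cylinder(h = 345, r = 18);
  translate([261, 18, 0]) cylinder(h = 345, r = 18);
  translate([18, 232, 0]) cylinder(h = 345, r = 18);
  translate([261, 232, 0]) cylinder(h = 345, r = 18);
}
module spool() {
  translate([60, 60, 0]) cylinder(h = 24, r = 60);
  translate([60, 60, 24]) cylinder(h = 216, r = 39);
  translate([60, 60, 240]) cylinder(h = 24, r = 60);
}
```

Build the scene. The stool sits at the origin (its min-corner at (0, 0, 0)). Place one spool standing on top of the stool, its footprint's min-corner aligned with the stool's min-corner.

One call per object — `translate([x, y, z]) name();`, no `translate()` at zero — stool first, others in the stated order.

stool();
translate([0, 0, 383]) spool();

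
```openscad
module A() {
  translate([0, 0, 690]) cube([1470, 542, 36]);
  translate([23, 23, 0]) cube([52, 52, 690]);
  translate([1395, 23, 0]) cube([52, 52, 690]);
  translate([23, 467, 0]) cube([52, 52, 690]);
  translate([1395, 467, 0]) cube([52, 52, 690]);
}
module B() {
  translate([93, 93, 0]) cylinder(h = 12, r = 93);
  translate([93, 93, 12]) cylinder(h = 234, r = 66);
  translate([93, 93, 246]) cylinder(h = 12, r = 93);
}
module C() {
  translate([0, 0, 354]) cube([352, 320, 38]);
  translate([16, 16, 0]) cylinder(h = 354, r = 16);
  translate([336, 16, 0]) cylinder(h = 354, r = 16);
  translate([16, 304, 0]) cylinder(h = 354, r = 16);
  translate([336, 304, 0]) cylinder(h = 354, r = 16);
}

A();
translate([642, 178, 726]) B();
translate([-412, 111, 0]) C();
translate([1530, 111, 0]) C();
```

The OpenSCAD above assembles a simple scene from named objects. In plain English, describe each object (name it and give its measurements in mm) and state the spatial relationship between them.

A is a table with a 1470×542 mm rectangular top, 36 mm thick, top surface at z = 726 mm, supported by four 52×52 mm square legs, each inset 23 mm from the nearest pair of top edges, running from the floor.

B is a spool: two coaxial disc flanges of radius 93 mm and thickness 12 mm, joined by a core cylinder of radius 66 mm and height 234 mm. The lower flange rests on z = 0 and the three cylinders share a vertical axis.

C is a simple wooden stool: a rectangular seat 352 mm (x) by 320 mm (y), 38 mm thick, top face at z = 392 mm, on four round legs, each 32 mm in diameter. The legs rest on z = 0, each leg's axis is inset half a diameter from the nearest pair of seat edges (so the leg's bounding box is flush with the corner).

The spool is on top of the table, centred. Two stools sit around the table at the −x, +x sides.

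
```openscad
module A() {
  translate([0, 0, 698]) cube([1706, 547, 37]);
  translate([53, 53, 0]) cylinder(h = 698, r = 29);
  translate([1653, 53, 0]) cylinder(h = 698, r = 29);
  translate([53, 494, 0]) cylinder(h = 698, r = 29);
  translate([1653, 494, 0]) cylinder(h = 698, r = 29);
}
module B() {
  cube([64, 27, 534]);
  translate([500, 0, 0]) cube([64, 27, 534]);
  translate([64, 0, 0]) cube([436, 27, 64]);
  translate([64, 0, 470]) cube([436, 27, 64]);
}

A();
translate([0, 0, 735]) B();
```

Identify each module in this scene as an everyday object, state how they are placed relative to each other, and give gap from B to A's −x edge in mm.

The picture frame's min-x is at 0; the table's min-x is 0; gap = 0 mm.

A is a table. B is a picture frame. The picture frame is on top of the table. The gap from the picture frame to the table's −x edge is 0 mm.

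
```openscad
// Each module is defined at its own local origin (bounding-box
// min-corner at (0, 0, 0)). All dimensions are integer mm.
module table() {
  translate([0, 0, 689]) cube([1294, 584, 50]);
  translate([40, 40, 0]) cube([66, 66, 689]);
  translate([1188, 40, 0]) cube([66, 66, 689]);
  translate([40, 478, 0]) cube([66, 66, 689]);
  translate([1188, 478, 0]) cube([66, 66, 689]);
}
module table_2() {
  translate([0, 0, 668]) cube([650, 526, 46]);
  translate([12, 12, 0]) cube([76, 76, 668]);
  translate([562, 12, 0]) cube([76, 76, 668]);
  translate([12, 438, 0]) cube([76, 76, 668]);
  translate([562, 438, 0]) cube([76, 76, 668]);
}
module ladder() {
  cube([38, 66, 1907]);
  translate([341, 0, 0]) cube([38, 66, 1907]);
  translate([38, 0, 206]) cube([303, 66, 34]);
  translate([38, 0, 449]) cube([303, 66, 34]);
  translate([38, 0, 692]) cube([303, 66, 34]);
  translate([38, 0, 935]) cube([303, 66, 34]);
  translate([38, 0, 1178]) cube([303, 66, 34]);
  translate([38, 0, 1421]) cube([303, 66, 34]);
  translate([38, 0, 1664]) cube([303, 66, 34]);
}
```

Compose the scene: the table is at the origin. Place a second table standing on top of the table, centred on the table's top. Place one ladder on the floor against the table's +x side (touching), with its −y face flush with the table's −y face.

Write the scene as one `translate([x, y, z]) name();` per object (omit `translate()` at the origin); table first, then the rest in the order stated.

table();
translate([322, 29, 739]) table_2();
translate([1294, 0, 0]) ladder();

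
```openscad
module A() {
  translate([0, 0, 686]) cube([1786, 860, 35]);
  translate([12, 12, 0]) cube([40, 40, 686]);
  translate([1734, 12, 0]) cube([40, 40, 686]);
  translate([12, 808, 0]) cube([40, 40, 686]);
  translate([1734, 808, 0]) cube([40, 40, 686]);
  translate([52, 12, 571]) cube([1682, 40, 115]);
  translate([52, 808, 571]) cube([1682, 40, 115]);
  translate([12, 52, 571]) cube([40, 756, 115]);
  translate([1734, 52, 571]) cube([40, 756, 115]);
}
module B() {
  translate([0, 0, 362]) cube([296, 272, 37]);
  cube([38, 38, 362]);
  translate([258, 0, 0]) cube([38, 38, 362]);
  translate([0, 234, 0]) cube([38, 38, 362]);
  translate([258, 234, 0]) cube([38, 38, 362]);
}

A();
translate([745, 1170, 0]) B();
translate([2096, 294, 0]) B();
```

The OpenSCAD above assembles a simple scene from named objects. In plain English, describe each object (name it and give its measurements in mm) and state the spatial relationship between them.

A is a table with a 1786×860 mm rectangular top, 35 mm thick, top surface at z = 721 mm, supported by four 40×40 mm square legs, each inset 12 mm from the nearest pair of top edges, running from the floor. Four apron rails, 40 mm thick and 115 mm tall, run between adjacent legs with their top edges flush with the underside of the top and their outer faces flush with the legs' outer faces.

B is a four-legged stool. The seat is a 296×272×37 mm slab whose top surface is at z = 399 mm; four square legs, each 38×38 mm in cross-section, run from the floor (z = 0) to the underside of the seat, each flush with a corner of the seat.

Two stools sit around the table at the +y, +x sides.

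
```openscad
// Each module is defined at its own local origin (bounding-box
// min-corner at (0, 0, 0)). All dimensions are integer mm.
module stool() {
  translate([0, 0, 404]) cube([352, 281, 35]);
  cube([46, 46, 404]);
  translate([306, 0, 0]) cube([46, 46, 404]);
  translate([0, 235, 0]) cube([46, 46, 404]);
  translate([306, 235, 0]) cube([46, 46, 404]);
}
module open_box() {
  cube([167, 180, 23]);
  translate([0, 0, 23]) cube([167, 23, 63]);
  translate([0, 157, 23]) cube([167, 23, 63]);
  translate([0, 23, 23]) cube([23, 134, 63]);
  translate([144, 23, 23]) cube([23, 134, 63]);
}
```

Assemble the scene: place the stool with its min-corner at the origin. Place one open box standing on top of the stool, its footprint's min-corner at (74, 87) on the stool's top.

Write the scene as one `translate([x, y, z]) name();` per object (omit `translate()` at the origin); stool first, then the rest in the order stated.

stool();
translate([74, 87, 439]) open_box();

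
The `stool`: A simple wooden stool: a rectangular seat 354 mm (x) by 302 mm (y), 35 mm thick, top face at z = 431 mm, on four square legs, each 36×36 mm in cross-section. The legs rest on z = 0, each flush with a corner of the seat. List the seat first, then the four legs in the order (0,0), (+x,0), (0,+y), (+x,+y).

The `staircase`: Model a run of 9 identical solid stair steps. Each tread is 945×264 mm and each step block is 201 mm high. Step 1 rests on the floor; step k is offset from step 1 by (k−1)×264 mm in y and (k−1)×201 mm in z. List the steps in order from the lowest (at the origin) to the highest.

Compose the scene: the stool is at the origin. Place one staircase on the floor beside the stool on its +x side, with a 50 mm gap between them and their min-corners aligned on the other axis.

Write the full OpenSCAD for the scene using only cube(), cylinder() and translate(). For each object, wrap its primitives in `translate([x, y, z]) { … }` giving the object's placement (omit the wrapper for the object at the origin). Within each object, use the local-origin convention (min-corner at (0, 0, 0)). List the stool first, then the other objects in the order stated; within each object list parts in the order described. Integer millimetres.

translate([0, 0, 396]) cube([354, 302, 35]);
cube([36, 36, 396]);
translate([318, 0, 0]) cube([36, 36, 396]);
translate([0, 266, 0]) cube([36, 36, 396]);
translate([318, 266, 0]) cube([36, 36, 396]);
translate([404, 0, 0]) {
  cube([945, 264, 201]);
  translate([0, 264, 201]) cube([945, 264, 201]);
  translate([0, 528, 402]) cube([945, 264, 201]);
  translate([0, 792, 603]) cube([945, 264, 201]);
  translate([0, 1056, 804]) cube([945, 264, 201]);
  translate([0, 1320, 1005]) cube([945, 264, 201]);
  translate([0, 1584, 1206]) cube([945, 264, 201]);
  translate([0, 1848, 1407]) cube([945, 264, 201]);
  translate([0, 2112, 1608]) cube([945, 264, 201]);
}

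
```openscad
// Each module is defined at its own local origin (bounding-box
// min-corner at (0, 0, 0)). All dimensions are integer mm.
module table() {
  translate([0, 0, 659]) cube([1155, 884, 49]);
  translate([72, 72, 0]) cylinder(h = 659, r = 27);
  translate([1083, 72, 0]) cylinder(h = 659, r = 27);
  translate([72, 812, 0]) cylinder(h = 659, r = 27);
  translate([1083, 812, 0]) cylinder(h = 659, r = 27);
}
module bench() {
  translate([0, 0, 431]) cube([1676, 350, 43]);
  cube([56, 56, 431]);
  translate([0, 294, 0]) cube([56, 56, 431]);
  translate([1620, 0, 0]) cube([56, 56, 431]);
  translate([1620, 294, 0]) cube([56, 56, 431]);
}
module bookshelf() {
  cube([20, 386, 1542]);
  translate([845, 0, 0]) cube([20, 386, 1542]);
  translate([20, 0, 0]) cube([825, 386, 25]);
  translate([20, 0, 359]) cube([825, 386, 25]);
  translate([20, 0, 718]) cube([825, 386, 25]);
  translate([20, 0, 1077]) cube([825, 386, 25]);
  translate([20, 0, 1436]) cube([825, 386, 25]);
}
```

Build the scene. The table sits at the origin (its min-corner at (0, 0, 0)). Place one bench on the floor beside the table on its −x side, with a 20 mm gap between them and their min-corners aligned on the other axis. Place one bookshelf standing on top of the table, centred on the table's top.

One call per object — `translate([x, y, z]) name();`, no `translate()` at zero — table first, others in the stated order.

table();
translate([-1696, 0, 0]) bench();
translate([145, 249, 708]) bookshelf();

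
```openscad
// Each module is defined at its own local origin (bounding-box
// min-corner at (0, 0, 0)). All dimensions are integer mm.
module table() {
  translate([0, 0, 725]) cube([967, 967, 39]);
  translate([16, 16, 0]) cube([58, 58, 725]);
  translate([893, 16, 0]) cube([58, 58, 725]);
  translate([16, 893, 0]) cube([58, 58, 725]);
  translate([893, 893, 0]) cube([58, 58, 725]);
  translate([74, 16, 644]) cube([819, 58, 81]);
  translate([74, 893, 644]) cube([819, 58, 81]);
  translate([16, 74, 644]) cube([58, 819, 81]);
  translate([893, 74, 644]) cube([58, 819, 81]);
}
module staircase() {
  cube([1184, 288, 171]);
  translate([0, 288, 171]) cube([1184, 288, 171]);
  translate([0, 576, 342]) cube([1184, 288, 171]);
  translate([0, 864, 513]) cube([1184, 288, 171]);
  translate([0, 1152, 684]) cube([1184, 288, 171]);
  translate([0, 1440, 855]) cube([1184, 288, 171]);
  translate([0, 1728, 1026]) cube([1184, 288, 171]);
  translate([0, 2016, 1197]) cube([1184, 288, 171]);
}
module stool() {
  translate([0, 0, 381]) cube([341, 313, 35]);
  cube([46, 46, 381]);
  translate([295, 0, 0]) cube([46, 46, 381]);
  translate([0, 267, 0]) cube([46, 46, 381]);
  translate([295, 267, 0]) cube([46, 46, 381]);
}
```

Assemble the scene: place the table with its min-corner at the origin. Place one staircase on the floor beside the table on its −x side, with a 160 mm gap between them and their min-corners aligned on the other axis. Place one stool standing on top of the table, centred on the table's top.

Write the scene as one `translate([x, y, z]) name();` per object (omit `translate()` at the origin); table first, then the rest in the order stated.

table();
translate([-1344, 0, 0]) staircase();
translate([313, 327, 764]) stool();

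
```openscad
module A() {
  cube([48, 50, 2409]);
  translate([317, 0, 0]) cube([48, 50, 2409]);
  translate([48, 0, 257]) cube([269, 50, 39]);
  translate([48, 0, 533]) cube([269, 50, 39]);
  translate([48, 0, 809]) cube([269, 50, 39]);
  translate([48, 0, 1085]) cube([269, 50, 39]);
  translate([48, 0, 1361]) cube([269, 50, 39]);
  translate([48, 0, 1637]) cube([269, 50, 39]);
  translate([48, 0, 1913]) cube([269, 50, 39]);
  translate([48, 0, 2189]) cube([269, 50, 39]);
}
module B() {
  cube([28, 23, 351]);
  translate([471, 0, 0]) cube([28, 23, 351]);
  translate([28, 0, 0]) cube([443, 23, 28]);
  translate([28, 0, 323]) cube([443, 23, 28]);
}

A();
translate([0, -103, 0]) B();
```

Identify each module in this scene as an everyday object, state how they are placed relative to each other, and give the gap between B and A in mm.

The picture frame's nearest face is 80 mm from the ladder's −y face.

A is a ladder. B is a picture frame. The picture frame is on the floor beside the ladder on its −y side. The gap between the picture frame and the ladder is 80 mm.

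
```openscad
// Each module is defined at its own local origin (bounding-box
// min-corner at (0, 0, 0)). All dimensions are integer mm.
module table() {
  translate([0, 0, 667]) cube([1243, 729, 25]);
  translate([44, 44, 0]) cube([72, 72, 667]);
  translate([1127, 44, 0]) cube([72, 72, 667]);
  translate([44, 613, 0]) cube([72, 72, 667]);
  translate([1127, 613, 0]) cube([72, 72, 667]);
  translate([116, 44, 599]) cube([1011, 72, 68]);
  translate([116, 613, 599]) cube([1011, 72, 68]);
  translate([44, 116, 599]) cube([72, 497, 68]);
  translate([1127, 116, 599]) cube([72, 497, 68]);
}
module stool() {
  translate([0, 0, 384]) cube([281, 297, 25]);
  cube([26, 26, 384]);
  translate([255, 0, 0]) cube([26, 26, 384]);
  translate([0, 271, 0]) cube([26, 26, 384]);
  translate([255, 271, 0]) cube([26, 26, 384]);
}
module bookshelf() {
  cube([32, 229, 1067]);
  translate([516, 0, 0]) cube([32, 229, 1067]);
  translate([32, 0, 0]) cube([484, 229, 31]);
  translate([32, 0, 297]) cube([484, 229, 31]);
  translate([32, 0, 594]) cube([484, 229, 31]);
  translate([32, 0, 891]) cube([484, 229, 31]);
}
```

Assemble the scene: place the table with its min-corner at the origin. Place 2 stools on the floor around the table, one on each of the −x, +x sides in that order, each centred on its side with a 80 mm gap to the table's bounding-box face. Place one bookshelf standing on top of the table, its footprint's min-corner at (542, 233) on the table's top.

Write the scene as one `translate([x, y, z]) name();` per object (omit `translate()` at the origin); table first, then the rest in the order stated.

table();
translate([-361, 216, 0]) stool();
translate([1323, 216, 0]) stool();
translate([542, 233, 692]) bookshelf();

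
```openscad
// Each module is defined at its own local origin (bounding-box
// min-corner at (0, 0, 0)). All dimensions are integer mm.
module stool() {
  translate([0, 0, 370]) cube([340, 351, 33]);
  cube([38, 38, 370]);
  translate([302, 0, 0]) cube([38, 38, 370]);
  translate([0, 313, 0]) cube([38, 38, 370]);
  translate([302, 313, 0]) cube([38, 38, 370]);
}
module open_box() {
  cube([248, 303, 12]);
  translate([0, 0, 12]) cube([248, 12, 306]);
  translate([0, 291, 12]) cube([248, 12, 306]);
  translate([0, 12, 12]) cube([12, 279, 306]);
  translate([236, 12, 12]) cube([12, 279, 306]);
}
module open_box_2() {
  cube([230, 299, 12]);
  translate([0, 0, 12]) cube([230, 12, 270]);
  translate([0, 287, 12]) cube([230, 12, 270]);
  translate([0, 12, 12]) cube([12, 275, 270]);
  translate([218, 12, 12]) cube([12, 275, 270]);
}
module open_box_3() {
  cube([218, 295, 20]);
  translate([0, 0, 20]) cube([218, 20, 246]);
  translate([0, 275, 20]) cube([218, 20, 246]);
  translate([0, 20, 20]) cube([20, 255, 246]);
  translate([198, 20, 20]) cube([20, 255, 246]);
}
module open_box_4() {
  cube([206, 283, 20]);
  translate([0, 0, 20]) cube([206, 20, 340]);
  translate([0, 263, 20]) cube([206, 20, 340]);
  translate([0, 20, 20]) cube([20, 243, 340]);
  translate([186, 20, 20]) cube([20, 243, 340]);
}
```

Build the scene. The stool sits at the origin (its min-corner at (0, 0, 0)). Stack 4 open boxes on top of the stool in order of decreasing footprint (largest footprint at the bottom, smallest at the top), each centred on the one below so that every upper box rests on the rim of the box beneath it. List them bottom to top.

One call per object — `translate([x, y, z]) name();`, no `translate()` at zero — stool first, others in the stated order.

stool();
translate([46, 24, 403]) open_box();
translate([55, 26, 721]) open_box_2();
translate([61, 28, 1003]) open_box_3();
translate([67, 34, 1269]) open_box_4();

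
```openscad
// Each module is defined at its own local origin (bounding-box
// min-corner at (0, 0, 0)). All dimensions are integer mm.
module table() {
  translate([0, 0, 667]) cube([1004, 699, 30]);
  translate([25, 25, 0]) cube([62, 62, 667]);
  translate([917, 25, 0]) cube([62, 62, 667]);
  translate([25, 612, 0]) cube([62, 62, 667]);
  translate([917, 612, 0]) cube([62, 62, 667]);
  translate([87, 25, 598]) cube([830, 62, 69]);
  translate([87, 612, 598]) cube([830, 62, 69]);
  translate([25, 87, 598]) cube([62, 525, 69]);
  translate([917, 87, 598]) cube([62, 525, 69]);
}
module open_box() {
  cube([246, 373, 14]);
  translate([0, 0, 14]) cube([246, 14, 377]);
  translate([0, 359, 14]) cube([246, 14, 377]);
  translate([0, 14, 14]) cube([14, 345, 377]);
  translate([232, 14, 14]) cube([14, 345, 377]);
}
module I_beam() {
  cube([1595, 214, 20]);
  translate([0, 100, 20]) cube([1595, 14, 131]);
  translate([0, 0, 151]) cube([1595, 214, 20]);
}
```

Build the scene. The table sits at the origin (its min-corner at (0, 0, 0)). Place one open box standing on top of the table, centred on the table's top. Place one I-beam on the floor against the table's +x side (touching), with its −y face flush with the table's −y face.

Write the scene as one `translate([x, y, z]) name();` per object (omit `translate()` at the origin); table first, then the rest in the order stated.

table();
translate([379, 163, 697]) open_box();
translate([1004, 0, 0]) I_beam();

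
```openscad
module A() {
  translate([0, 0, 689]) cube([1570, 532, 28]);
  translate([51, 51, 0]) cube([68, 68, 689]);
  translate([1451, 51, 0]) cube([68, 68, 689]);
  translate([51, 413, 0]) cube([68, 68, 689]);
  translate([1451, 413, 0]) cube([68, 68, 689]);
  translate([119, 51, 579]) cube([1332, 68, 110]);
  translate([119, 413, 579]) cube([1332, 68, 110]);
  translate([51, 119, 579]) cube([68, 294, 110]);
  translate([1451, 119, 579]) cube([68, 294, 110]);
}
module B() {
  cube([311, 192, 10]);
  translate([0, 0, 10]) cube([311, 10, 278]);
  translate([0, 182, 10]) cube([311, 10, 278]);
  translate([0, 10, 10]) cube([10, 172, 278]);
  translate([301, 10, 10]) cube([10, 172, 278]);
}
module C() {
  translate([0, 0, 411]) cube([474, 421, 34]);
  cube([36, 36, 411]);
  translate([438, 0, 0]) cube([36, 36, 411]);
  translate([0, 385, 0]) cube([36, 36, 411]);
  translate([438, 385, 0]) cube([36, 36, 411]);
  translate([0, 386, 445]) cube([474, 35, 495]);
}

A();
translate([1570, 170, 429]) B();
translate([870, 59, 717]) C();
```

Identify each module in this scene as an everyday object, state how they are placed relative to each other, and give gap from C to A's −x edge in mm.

The chair's min-x is at 870; the table's min-x is 0; gap = 870 mm.

A is a table. B is an open box. C is a chair. The open box is beside the table with their tops flush at z = 717. The chair is on top of the table. The gap from the chair to the table's −x edge is 870 mm.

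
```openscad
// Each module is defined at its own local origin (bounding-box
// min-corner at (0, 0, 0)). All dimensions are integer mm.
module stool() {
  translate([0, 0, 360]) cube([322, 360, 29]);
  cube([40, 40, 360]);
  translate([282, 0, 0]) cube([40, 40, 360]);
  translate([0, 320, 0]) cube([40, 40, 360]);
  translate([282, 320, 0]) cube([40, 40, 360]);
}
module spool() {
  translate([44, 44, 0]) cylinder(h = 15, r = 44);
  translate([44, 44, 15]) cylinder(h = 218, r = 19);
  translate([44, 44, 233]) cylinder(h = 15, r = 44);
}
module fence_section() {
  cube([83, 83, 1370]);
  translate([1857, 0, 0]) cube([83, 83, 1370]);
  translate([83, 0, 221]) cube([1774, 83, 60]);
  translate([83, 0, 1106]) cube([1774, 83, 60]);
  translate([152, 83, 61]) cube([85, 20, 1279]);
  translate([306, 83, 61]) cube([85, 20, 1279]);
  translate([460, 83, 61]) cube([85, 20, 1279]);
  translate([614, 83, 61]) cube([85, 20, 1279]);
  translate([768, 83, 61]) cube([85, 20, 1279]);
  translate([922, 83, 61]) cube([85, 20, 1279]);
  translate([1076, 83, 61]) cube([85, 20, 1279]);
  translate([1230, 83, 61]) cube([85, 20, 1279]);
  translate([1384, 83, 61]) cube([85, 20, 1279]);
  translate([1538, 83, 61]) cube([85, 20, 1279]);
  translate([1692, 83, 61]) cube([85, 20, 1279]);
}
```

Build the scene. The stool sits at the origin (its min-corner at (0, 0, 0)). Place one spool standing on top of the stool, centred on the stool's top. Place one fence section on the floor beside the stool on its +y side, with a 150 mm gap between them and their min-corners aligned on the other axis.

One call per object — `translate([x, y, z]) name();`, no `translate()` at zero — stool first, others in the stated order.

stool();
translate([117, 136, 389]) spool();
translate([0, 510, 0]) fence_section();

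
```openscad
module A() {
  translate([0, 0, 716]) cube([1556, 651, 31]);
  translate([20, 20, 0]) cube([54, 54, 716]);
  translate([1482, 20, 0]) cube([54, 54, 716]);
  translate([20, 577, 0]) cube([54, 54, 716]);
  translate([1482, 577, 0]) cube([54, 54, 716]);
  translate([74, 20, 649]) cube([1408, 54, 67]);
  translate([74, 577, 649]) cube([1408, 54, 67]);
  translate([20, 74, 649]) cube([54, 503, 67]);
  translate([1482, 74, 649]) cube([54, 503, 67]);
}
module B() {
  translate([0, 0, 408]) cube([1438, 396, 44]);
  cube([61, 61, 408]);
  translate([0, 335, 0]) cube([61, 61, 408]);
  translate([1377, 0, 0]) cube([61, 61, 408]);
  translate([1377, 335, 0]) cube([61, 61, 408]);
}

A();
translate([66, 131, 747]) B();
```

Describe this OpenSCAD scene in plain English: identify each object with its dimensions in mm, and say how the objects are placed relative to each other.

A is a table with a 1556×651 mm rectangular top, 31 mm thick, top surface at z = 747 mm, supported by four 54×54 mm square legs, each inset 20 mm from the nearest pair of top edges, running from the floor. Four apron rails, 54 mm thick and 67 mm tall, run between adjacent legs with their top edges flush with the underside of the top and their outer faces flush with the legs' outer faces.

B is a long wooden bench with a 1438 mm (x) × 396 mm (y) seat, 44 mm thick, its top surface 452 mm above the floor. Four 61 mm square legs at the seat corners, flush with the edges, run from z = 0 to the seat underside.

The bench is on top of the table.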